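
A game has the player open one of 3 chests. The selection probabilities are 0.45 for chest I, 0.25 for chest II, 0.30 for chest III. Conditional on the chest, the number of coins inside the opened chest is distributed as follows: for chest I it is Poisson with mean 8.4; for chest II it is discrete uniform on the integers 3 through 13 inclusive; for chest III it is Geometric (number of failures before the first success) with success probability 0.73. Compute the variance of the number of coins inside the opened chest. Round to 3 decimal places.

Per component, I: μ=8.4, E[X²]=78.96; II: μ=8, E[X²]=74; III: μ=0.369863, E[X²]=0.64346.
E[X] = 0.45·8.4 + 0.25·8 + 0.3·0.369863 = 5.89096.
E[X²] = 0.45·78.96 + 0.25·74 + 0.3·0.64346 = 54.225.
Var(X) = E[X²] − (E[X])² = 54.225 − 34.7034 = 19.5216.

19.522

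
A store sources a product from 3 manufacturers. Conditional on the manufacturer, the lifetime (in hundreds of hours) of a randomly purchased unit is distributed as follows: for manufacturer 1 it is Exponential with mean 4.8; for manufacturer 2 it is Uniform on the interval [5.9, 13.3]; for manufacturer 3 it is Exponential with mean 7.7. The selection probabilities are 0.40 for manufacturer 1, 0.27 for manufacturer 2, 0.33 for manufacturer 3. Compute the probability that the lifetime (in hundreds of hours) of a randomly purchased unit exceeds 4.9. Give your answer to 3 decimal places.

0.589

Conditional on each manufacturer, P(X > 4.9): 1: 0.360295; 2: 1; 3: 0.529213.
By total probability, P(X > 4.9) = 0.4·0.360295 + 0.27·1 + 0.33·0.529213 = 0.588758.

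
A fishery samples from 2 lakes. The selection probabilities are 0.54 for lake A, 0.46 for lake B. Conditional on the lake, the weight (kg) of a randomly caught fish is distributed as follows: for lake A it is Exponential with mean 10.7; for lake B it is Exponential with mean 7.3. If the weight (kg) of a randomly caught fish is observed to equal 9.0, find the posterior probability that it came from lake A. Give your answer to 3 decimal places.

Likelihoods f(9.0 | ·): A: 0.0403016; B: 0.0399251.
Posterior ∝ prior × likelihood. Numerator for A: 0.54·0.0403016 = 0.0217628.
Normalizing constant: 0.54·0.0403016 + 0.46·0.0399251 = 0.0401284.
P(A | observation) = 0.0217628 / 0.0401284 = 0.542331.

0.542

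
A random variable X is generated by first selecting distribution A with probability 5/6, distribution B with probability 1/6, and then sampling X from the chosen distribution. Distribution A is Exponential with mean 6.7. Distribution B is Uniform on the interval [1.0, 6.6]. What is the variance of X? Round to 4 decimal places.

Per component, A: μ=6.7, E[X²]=89.78; B: μ=3.8, E[X²]=17.0533.
E[X] = 0.833333·6.7 + 0.166667·3.8 = 6.21667.
E[X²] = 0.833333·89.78 + 0.166667·17.0533 = 77.6589.
Var(X) = E[X²] − (E[X])² = 77.6589 − 38.6469 = 39.0119.

39.0119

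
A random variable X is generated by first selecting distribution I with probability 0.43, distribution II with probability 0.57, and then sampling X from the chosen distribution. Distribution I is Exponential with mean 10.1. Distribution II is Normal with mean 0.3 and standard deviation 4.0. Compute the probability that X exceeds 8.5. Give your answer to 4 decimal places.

0.1968

Conditional on each component, P(X > 8.5): I: 0.431027; II: 0.0201822.
By total probability, P(X > 8.5) = 0.43·0.431027 + 0.57·0.0201822 = 0.196846.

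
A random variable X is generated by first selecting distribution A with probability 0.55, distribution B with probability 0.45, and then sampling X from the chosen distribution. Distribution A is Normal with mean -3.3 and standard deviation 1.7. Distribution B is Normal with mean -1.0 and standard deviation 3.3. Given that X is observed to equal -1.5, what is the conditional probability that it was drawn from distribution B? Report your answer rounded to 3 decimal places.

0.422

Likelihoods f(-1.5 | ·): A: 0.133973; B: 0.119512.
Posterior ∝ prior × likelihood. Numerator for B: 0.45·0.119512 = 0.0537804.
Normalizing constant: 0.55·0.133973 + 0.45·0.119512 = 0.127465.
P(B | observation) = 0.0537804 / 0.127465 = 0.421922.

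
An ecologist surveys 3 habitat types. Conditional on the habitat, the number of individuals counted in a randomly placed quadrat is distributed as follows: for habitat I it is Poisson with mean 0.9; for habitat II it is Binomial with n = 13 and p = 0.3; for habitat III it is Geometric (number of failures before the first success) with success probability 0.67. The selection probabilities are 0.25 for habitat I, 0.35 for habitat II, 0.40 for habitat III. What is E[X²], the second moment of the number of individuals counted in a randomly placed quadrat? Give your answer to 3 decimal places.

For each component E[X²] = Var + (mean)², giving I: 1.71; II: 17.94; III: 0.977723.
Overall E[X²] = 0.25·1.71 + 0.35·17.94 + 0.4·0.977723 = 7.09759.

7.098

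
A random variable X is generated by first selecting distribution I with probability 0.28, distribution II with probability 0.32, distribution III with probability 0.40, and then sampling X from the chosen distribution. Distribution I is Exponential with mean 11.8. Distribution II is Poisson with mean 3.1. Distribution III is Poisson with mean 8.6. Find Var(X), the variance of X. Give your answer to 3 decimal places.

55.220

Per component, I: μ=11.8, E[X²]=278.48; II: μ=3.1, E[X²]=12.71; III: μ=8.6, E[X²]=82.56.
E[X] = 0.28·11.8 + 0.32·3.1 + 0.4·8.6 = 7.736.
E[X²] = 0.28·278.48 + 0.32·12.71 + 0.4·82.56 = 115.066.
Var(X) = E[X²] − (E[X])² = 115.066 − 59.8457 = 55.2199.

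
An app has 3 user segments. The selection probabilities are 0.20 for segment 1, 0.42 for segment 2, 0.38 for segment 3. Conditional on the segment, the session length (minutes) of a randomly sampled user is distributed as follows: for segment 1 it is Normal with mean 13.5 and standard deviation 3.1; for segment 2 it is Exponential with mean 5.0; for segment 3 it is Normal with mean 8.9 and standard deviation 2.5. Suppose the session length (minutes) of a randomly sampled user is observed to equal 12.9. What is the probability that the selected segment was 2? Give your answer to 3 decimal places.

Likelihoods f(12.9 | ·): 1: 0.126303; 2: 0.0151548; 3: 0.0443683.
Posterior ∝ prior × likelihood. Numerator for 2: 0.42·0.0151548 = 0.00636502.
Normalizing constant: 0.2·0.126303 + 0.42·0.0151548 + 0.38·0.0443683 = 0.0484856.
P(2 | observation) = 0.00636502 / 0.0484856 = 0.131276.

0.131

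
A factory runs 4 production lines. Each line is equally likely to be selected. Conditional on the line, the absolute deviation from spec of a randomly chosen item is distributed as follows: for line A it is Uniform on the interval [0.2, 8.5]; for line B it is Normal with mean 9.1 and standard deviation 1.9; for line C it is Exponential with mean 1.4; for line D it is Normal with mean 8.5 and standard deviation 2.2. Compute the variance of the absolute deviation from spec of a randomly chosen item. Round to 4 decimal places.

Per component, A: μ=4.35, E[X²]=24.6633; B: μ=9.1, E[X²]=86.42; C: μ=1.4, E[X²]=3.92; D: μ=8.5, E[X²]=77.09.
E[X] = 0.25·4.35 + 0.25·9.1 + 0.25·1.4 + 0.25·8.5 = 5.8375.
E[X²] = 0.25·24.6633 + 0.25·86.42 + 0.25·3.92 + 0.25·77.09 = 48.0233.
Var(X) = E[X²] − (E[X])² = 48.0233 − 34.0764 = 13.9469.

13.9469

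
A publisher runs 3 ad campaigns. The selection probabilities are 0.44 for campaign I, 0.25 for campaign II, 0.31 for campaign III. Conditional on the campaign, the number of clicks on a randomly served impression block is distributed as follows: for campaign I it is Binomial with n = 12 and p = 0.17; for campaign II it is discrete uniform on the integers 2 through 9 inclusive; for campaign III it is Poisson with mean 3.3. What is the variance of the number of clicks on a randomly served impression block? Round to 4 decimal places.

4.9890

Per component, I: μ=2.04, E[X²]=5.8548; II: μ=5.5, E[X²]=35.5; III: μ=3.3, E[X²]=14.19.
E[X] = 0.44·2.04 + 0.25·5.5 + 0.31·3.3 = 3.2956.
E[X²] = 0.44·5.8548 + 0.25·35.5 + 0.31·14.19 = 15.85.
Var(X) = E[X²] − (E[X])² = 15.85 − 10.861 = 4.98903.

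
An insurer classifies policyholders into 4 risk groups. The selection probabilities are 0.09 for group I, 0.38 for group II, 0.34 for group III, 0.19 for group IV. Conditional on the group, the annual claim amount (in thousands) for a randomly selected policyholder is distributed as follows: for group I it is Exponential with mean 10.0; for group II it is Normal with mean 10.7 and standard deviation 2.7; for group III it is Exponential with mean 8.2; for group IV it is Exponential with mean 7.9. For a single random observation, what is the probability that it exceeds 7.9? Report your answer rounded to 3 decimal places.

Conditional on each group, P(X > 7.9): I: 0.453845; II: 0.850141; III: 0.381588; IV: 0.367879.
By total probability, P(X > 7.9) = 0.09·0.453845 + 0.38·0.850141 + 0.34·0.381588 + 0.19·0.367879 = 0.563536.

0.564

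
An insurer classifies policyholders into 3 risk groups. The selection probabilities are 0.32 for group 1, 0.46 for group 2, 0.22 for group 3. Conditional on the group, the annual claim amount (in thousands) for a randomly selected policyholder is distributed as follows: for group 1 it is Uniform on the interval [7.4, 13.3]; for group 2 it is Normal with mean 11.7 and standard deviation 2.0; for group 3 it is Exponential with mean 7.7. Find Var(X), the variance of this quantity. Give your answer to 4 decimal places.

18.1939

Per component, 1: μ=10.35, E[X²]=110.023; 2: μ=11.7, E[X²]=140.89; 3: μ=7.7, E[X²]=118.58.
E[X] = 0.32·10.35 + 0.46·11.7 + 0.22·7.7 = 10.388.
E[X²] = 0.32·110.023 + 0.46·140.89 + 0.22·118.58 = 126.104.
Var(X) = E[X²] − (E[X])² = 126.104 − 107.911 = 18.1939.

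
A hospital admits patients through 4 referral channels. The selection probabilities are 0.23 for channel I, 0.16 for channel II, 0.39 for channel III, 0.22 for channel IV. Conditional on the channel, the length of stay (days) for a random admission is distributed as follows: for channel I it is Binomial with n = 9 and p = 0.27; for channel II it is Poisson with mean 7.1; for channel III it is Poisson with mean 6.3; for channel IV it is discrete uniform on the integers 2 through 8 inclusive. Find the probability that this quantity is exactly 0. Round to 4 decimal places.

Conditional on each channel, P(X = 0): I: 0.0588716; II: 0.000825105; III: 0.0018363; IV: 0.
By total probability, P(X = 0) = 0.23·0.0588716 + 0.16·0.000825105 + 0.39·0.0018363 + 0.22·0 = 0.0143886.

0.0144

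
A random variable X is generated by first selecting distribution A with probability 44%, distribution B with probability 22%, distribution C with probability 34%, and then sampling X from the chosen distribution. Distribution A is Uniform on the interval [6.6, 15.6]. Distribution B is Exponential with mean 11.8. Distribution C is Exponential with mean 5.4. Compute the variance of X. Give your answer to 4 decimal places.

51.4889

Per component, A: μ=11.1, E[X²]=129.96; B: μ=11.8, E[X²]=278.48; C: μ=5.4, E[X²]=58.32.
E[X] = 0.44·11.1 + 0.22·11.8 + 0.34·5.4 = 9.316.
E[X²] = 0.44·129.96 + 0.22·278.48 + 0.34·58.32 = 138.277.
Var(X) = E[X²] − (E[X])² = 138.277 − 86.7879 = 51.4889.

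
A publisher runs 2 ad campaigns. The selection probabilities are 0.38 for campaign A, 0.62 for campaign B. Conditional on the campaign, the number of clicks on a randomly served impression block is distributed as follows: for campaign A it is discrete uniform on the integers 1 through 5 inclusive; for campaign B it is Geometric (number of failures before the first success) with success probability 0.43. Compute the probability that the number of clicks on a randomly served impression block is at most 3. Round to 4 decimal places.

0.7826

Conditional on each campaign, P(X ≤ 3): A: 0.6; B: 0.89444.
By total probability, P(X ≤ 3) = 0.38·0.6 + 0.62·0.89444 = 0.782553.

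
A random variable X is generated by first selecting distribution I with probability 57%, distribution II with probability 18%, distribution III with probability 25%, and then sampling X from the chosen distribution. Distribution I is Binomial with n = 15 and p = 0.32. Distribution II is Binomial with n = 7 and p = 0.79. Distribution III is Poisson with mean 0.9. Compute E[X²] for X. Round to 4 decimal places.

For each component E[X²] = Var + (mean)², giving I: 26.304; II: 31.7422; III: 1.71.
Overall E[X²] = 0.57·26.304 + 0.18·31.7422 + 0.25·1.71 = 21.1344.

21.1344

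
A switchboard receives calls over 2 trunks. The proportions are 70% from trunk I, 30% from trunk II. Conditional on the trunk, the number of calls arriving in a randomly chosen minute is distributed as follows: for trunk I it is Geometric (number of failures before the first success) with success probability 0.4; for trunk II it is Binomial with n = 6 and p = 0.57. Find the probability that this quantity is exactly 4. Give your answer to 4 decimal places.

Conditional on each trunk, P(X = 4): I: 0.05184; II: 0.292771.
By total probability, P(X = 4) = 0.7·0.05184 + 0.3·0.292771 = 0.124119.

0.1241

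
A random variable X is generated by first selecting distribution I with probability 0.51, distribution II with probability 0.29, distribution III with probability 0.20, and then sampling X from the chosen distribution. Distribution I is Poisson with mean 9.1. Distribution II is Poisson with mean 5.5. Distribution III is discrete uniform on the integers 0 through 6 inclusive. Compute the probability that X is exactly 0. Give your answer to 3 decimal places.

0.030

Conditional on each component, P(X = 0): I: 0.000111666; II: 0.00408677; III: 0.142857.
By total probability, P(X = 0) = 0.51·0.000111666 + 0.29·0.00408677 + 0.2·0.142857 = 0.0298135.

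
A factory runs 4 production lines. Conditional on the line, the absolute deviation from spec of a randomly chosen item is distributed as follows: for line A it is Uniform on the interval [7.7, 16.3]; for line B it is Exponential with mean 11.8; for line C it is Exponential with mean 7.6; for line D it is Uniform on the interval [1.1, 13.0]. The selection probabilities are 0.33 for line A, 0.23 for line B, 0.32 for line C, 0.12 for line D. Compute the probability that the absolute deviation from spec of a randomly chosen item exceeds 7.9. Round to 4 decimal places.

0.6047

Conditional on each line, P(X > 7.9): A: 0.976744; B: 0.511969; C: 0.353641; D: 0.428571.
By total probability, P(X > 7.9) = 0.33·0.976744 + 0.23·0.511969 + 0.32·0.353641 + 0.12·0.428571 = 0.604672.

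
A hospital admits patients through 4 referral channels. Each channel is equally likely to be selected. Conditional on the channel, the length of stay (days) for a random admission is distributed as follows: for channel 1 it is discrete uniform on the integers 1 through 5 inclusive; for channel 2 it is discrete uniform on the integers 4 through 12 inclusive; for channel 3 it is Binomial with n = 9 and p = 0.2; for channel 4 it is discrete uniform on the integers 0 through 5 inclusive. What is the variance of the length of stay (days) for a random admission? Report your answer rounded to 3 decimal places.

Per component, 1: μ=3, E[X²]=11; 2: μ=8, E[X²]=70.6667; 3: μ=1.8, E[X²]=4.68; 4: μ=2.5, E[X²]=9.16667.
E[X] = 0.25·3 + 0.25·8 + 0.25·1.8 + 0.25·2.5 = 3.825.
E[X²] = 0.25·11 + 0.25·70.6667 + 0.25·4.68 + 0.25·9.16667 = 23.8783.
Var(X) = E[X²] − (E[X])² = 23.8783 − 14.6306 = 9.24771.

9.248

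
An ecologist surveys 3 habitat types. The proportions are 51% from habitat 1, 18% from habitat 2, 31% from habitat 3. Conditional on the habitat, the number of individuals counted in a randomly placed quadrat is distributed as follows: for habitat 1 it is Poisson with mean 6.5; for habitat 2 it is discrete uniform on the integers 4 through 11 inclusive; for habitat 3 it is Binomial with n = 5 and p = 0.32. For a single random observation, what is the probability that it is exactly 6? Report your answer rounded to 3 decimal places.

Conditional on each habitat, P(X = 6): 1: 0.157483; 2: 0.125; 3: 0.
By total probability, P(X = 6) = 0.51·0.157483 + 0.18·0.125 + 0.31·0 = 0.102816.

0.103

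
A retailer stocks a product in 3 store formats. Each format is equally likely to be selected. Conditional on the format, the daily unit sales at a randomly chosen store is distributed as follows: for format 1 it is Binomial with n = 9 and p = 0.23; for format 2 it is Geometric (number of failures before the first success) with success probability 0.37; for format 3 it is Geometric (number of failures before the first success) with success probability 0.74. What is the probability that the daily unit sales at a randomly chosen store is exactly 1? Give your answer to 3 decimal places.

Conditional on each format, P(X = 1): 1: 0.255797; 2: 0.2331; 3: 0.1924.
By total probability, P(X = 1) = 0.333333·0.255797 + 0.333333·0.2331 + 0.333333·0.1924 = 0.227099.

0.227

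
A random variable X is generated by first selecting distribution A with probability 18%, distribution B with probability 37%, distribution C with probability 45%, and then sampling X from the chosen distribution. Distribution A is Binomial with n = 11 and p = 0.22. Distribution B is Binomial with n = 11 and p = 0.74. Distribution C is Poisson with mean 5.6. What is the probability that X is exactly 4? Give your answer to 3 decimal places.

0.096

Conditional on each component, P(X = 4): A: 0.13579; B: 0.00794793; C: 0.151528.
By total probability, P(X = 4) = 0.18·0.13579 + 0.37·0.00794793 + 0.45·0.151528 = 0.0955703.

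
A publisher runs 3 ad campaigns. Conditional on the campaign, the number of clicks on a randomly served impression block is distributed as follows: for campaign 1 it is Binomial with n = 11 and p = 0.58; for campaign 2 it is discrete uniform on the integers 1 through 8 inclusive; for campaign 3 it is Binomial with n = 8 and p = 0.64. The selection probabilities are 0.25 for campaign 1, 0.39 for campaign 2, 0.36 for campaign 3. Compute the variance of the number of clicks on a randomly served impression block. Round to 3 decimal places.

Per component, 1: μ=6.38, E[X²]=43.384; 2: μ=4.5, E[X²]=25.5; 3: μ=5.12, E[X²]=28.0576.
E[X] = 0.25·6.38 + 0.39·4.5 + 0.36·5.12 = 5.1932.
E[X²] = 0.25·43.384 + 0.39·25.5 + 0.36·28.0576 = 30.8917.
Var(X) = E[X²] − (E[X])² = 30.8917 − 26.9693 = 3.92241.

3.922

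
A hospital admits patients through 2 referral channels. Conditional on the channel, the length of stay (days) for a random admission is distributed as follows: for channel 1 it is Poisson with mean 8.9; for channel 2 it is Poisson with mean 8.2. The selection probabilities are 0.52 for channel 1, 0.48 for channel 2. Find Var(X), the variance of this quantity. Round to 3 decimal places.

8.686

Per component, 1: μ=8.9, E[X²]=88.11; 2: μ=8.2, E[X²]=75.44.
E[X] = 0.52·8.9 + 0.48·8.2 = 8.564.
E[X²] = 0.52·88.11 + 0.48·75.44 = 82.0284.
Var(X) = E[X²] − (E[X])² = 82.0284 − 73.3421 = 8.6863.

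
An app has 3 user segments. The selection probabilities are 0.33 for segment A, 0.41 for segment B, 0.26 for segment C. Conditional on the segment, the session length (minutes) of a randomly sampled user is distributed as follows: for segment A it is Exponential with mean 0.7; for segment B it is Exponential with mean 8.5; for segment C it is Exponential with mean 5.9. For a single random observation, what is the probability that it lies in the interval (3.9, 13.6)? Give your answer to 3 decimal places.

Conditional on each segment, P(3.9 < X < 13.6): A: 0.00380504; B: 0.43013; C: 0.416576.
By total probability, P(3.9 < X < 13.6) = 0.33·0.00380504 + 0.41·0.43013 + 0.26·0.416576 = 0.285919.

0.286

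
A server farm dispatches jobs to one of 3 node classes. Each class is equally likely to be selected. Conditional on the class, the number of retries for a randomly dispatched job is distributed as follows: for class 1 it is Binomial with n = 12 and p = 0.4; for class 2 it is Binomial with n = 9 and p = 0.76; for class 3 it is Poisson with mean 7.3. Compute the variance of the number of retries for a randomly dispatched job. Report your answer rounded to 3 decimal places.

5.121

Per component, 1: μ=4.8, E[X²]=25.92; 2: μ=6.84, E[X²]=48.4272; 3: μ=7.3, E[X²]=60.59.
E[X] = 0.333333·4.8 + 0.333333·6.84 + 0.333333·7.3 = 6.31333.
E[X²] = 0.333333·25.92 + 0.333333·48.4272 + 0.333333·60.59 = 44.9791.
Var(X) = E[X²] − (E[X])² = 44.9791 − 39.8582 = 5.12089.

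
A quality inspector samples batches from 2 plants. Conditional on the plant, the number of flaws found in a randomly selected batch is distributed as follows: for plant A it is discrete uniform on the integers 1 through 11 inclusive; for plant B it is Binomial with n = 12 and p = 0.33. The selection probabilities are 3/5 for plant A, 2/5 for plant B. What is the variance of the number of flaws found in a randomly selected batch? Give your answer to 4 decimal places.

Per component, A: μ=6, E[X²]=46; B: μ=3.96, E[X²]=18.3348.
E[X] = 0.6·6 + 0.4·3.96 = 5.184.
E[X²] = 0.6·46 + 0.4·18.3348 = 34.9339.
Var(X) = E[X²] − (E[X])² = 34.9339 − 26.8739 = 8.06006.

8.0601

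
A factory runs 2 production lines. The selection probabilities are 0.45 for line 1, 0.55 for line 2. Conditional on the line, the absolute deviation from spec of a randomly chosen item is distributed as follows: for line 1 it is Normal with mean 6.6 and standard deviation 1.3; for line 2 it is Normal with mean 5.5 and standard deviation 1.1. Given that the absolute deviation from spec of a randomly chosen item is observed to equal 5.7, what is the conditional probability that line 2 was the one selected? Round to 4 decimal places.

0.6436

Likelihoods f(5.7 | ·): 1: 0.241485; 2: 0.356729.
Posterior ∝ prior × likelihood. Numerator for 2: 0.55·0.356729 = 0.196201.
Normalizing constant: 0.45·0.241485 + 0.55·0.356729 = 0.304869.
P(2 | observation) = 0.196201 / 0.304869 = 0.643558.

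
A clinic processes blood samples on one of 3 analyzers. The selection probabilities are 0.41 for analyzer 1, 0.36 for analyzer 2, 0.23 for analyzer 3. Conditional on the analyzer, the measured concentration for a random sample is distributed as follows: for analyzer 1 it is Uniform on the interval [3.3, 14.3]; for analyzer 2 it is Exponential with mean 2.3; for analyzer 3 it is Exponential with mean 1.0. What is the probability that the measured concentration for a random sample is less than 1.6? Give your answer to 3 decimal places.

0.364

Conditional on each analyzer, P(X < 1.6): 1: 0; 2: 0.501251; 3: 0.798103.
By total probability, P(X < 1.6) = 0.41·0 + 0.36·0.501251 + 0.23·0.798103 = 0.364014.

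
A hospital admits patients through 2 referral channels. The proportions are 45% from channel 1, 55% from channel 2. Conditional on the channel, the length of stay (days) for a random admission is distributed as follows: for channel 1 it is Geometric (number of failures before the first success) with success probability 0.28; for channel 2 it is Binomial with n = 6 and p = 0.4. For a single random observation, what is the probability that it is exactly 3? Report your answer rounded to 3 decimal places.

0.199

Conditional on each channel, P(X = 3): 1: 0.104509; 2: 0.27648.
By total probability, P(X = 3) = 0.45·0.104509 + 0.55·0.27648 = 0.199093.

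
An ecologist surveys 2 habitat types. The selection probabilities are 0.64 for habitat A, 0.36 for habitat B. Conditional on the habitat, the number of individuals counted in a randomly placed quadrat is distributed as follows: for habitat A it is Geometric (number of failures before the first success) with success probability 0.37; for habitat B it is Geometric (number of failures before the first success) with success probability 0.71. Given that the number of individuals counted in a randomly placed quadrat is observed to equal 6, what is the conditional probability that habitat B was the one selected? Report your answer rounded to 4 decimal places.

Likelihoods P(X=6 | ·): A: 0.0231337; B: 0.000422325.
Posterior ∝ prior × likelihood. Numerator for B: 0.36·0.000422325 = 0.000152037.
Normalizing constant: 0.64·0.0231337 + 0.36·0.000422325 = 0.0149576.
P(B | observation) = 0.000152037 / 0.0149576 = 0.0101645.

0.0102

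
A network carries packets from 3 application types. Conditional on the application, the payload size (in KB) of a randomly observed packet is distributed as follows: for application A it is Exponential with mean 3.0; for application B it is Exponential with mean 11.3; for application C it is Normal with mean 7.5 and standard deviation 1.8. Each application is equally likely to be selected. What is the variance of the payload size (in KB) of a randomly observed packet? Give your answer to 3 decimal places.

Per component, A: μ=3, E[X²]=18; B: μ=11.3, E[X²]=255.38; C: μ=7.5, E[X²]=59.49.
E[X] = 0.333333·3 + 0.333333·11.3 + 0.333333·7.5 = 7.26667.
E[X²] = 0.333333·18 + 0.333333·255.38 + 0.333333·59.49 = 110.957.
Var(X) = E[X²] − (E[X])² = 110.957 − 52.8044 = 58.1522.

58.152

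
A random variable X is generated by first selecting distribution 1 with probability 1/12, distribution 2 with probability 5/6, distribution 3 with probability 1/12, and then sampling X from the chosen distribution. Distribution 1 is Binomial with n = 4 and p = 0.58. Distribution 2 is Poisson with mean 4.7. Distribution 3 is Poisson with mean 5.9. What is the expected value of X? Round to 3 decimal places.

Component means — 1: 2.32; 2: 4.7; 3: 5.9.
E[X] = 0.0833333·2.32 + 0.833333·4.7 + 0.0833333·5.9 = 4.60167.

4.602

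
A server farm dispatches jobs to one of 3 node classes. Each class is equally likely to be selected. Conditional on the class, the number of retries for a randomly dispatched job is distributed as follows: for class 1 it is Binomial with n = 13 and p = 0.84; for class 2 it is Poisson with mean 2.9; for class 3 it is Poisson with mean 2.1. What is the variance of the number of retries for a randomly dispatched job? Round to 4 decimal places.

18.1105

Per component, 1: μ=10.92, E[X²]=120.994; 2: μ=2.9, E[X²]=11.31; 3: μ=2.1, E[X²]=6.51.
E[X] = 0.333333·10.92 + 0.333333·2.9 + 0.333333·2.1 = 5.30667.
E[X²] = 0.333333·120.994 + 0.333333·11.31 + 0.333333·6.51 = 46.2712.
Var(X) = E[X²] − (E[X])² = 46.2712 − 28.1607 = 18.1105.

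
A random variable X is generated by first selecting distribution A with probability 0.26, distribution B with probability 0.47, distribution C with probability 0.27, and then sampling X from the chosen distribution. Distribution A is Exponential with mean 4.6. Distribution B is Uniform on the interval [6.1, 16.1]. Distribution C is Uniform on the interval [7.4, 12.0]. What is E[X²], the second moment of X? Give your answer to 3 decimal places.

98.709

For each component E[X²] = Var + (mean)², giving A: 42.32; B: 131.543; C: 95.8533.
Overall E[X²] = 0.26·42.32 + 0.47·131.543 + 0.27·95.8533 = 98.709.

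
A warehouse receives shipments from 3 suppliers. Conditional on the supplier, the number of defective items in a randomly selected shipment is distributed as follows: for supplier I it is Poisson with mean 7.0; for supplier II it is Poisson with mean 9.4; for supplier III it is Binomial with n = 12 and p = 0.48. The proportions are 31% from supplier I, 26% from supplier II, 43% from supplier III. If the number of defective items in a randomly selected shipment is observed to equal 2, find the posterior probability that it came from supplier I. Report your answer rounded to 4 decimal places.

Likelihoods P(X=2 | ·): I: 0.0223411; II: 0.00365475; III: 0.0219816.
Posterior ∝ prior × likelihood. Numerator for I: 0.31·0.0223411 = 0.00692574.
Normalizing constant: 0.31·0.0223411 + 0.26·0.00365475 + 0.43·0.0219816 = 0.0173281.
P(I | observation) = 0.00692574 / 0.0173281 = 0.399683.

0.3997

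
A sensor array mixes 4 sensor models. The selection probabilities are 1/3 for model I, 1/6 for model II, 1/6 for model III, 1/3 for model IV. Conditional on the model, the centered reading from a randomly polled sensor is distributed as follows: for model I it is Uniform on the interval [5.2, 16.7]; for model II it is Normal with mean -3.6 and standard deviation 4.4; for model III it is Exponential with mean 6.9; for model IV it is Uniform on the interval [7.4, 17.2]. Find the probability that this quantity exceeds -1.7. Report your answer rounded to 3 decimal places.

Conditional on each model, P(X > -1.7): I: 1; II: 0.332937; III: 1; IV: 1.
By total probability, P(X > -1.7) = 0.333333·1 + 0.166667·0.332937 + 0.166667·1 + 0.333333·1 = 0.888823.

0.889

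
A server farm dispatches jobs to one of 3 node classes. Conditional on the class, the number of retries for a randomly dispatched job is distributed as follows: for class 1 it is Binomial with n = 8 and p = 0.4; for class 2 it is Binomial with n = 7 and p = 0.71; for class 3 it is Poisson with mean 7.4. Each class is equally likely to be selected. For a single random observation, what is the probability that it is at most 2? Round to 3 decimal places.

Conditional on each class, P(X ≤ 2): 1: 0.315395; 2: 0.0248421; 3: 0.0218706.
By total probability, P(X ≤ 2) = 0.333333·0.315395 + 0.333333·0.0248421 + 0.333333·0.0218706 = 0.120702.

0.121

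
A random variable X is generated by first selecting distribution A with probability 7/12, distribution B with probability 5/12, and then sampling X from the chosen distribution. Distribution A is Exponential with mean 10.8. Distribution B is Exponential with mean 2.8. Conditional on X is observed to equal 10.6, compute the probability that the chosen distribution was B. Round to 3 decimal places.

Likelihoods f(10.6 | ·): A: 0.0346996; B: 0.00810452.
Posterior ∝ prior × likelihood. Numerator for B: 0.416667·0.00810452 = 0.00337688.
Normalizing constant: 0.583333·0.0346996 + 0.416667·0.00810452 = 0.0236183.
P(B | observation) = 0.00337688 / 0.0236183 = 0.142977.

0.143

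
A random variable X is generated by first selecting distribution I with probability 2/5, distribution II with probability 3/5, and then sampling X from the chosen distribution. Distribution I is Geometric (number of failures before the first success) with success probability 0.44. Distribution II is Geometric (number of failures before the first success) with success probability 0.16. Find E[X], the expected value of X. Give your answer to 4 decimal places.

3.6591

Component means — I: 1.27273; II: 5.25.
E[X] = 0.4·1.27273 + 0.6·5.25 = 3.65909.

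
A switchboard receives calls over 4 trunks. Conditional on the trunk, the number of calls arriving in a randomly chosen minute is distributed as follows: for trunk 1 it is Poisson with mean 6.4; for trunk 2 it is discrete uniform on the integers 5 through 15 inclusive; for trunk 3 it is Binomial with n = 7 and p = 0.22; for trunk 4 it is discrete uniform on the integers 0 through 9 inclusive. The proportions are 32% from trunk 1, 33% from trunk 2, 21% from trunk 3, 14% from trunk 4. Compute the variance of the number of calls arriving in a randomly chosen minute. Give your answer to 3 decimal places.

Per component, 1: μ=6.4, E[X²]=47.36; 2: μ=10, E[X²]=110; 3: μ=1.54, E[X²]=3.5728; 4: μ=4.5, E[X²]=28.5.
E[X] = 0.32·6.4 + 0.33·10 + 0.21·1.54 + 0.14·4.5 = 6.3014.
E[X²] = 0.32·47.36 + 0.33·110 + 0.21·3.5728 + 0.14·28.5 = 56.1955.
Var(X) = E[X²] − (E[X])² = 56.1955 − 39.7076 = 16.4878.

16.488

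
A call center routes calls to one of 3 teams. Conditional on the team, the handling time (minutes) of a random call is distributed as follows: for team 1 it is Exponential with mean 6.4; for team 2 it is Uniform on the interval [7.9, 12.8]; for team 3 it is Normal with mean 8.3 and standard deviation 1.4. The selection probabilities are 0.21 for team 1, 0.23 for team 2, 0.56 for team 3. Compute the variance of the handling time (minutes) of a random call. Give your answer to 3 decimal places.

Per component, 1: μ=6.4, E[X²]=81.92; 2: μ=10.35, E[X²]=109.123; 3: μ=8.3, E[X²]=70.85.
E[X] = 0.21·6.4 + 0.23·10.35 + 0.56·8.3 = 8.3725.
E[X²] = 0.21·81.92 + 0.23·109.123 + 0.56·70.85 = 81.9776.
Var(X) = E[X²] − (E[X])² = 81.9776 − 70.0988 = 11.8788.

11.879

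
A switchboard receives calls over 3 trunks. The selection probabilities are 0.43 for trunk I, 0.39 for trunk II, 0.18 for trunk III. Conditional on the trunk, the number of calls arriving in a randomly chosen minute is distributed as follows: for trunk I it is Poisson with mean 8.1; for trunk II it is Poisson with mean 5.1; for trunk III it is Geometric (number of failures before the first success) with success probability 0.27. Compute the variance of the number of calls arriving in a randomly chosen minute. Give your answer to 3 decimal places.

Per component, I: μ=8.1, E[X²]=73.71; II: μ=5.1, E[X²]=31.11; III: μ=2.7037, E[X²]=17.3237.
E[X] = 0.43·8.1 + 0.39·5.1 + 0.18·2.7037 = 5.95867.
E[X²] = 0.43·73.71 + 0.39·31.11 + 0.18·17.3237 = 46.9465.
Var(X) = E[X²] − (E[X])² = 46.9465 − 35.5057 = 11.4408.

11.441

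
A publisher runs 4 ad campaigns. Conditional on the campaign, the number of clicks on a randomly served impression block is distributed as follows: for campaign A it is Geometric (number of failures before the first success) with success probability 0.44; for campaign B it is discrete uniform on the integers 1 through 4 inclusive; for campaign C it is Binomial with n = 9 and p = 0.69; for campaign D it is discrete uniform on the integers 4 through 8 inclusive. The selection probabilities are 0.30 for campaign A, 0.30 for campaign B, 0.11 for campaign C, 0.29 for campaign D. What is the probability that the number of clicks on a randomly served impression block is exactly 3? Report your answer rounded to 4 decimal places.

Conditional on each campaign, P(X = 3): A: 0.077271; B: 0.25; C: 0.0244904; D: 0.
By total probability, P(X = 3) = 0.3·0.077271 + 0.3·0.25 + 0.11·0.0244904 + 0.29·0 = 0.100875.

0.1009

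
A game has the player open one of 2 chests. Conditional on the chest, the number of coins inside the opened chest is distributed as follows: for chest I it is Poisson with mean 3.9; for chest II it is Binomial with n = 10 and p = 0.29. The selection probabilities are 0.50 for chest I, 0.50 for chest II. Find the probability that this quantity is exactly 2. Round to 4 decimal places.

0.1992

Conditional on each chest, P(X = 2): I: 0.15394; II: 0.244385.
By total probability, P(X = 2) = 0.5·0.15394 + 0.5·0.244385 = 0.199163.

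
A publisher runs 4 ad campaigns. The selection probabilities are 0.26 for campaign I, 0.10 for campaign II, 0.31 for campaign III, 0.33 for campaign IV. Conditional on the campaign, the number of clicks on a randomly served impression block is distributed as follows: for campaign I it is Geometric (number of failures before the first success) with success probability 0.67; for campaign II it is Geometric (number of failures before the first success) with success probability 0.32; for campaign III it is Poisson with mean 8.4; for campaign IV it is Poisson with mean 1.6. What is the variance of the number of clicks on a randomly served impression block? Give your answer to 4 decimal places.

Per component, I: μ=0.492537, E[X²]=0.977723; II: μ=2.125, E[X²]=11.1562; III: μ=8.4, E[X²]=78.96; IV: μ=1.6, E[X²]=4.16.
E[X] = 0.26·0.492537 + 0.1·2.125 + 0.31·8.4 + 0.33·1.6 = 3.47256.
E[X²] = 0.26·0.977723 + 0.1·11.1562 + 0.31·78.96 + 0.33·4.16 = 27.2202.
Var(X) = E[X²] − (E[X])² = 27.2202 − 12.0587 = 15.1616.

15.1616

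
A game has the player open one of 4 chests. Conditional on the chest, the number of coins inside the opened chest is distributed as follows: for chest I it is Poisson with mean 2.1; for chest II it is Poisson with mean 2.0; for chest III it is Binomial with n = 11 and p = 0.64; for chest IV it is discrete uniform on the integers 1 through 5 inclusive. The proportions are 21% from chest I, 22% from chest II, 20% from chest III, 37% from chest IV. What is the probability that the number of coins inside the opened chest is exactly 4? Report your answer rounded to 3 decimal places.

Conditional on each chest, P(X = 4): I: 0.099231; II: 0.0902235; III: 0.0433862; IV: 0.2.
By total probability, P(X = 4) = 0.21·0.099231 + 0.22·0.0902235 + 0.2·0.0433862 + 0.37·0.2 = 0.123365.

0.123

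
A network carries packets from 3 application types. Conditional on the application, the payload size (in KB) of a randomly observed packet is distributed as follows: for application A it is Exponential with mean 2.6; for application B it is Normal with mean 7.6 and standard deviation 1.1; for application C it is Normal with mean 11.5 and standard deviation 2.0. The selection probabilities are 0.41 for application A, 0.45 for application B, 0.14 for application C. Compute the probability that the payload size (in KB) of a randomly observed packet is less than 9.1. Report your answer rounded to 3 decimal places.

Conditional on each application, P(X < 9.1): A: 0.969803; B: 0.913659; C: 0.11507.
By total probability, P(X < 9.1) = 0.41·0.969803 + 0.45·0.913659 + 0.14·0.11507 = 0.824875.

0.825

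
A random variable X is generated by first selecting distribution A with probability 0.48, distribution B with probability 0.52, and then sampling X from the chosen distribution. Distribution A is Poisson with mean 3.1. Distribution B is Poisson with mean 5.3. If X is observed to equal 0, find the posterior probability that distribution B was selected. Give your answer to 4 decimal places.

0.1072

Likelihoods P(X=0 | ·): A: 0.0450492; B: 0.00499159.
Posterior ∝ prior × likelihood. Numerator for B: 0.52·0.00499159 = 0.00259563.
Normalizing constant: 0.48·0.0450492 + 0.52·0.00499159 = 0.0242192.
P(B | observation) = 0.00259563 / 0.0242192 = 0.107172.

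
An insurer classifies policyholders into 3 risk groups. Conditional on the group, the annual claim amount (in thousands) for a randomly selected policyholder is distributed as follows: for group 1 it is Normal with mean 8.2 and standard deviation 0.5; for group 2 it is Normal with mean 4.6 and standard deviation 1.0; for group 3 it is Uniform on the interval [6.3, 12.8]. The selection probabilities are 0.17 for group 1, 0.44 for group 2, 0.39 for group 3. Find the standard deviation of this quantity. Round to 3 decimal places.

Per component, 1: μ=8.2, E[X²]=67.49; 2: μ=4.6, E[X²]=22.16; 3: μ=9.55, E[X²]=94.7233.
E[X] = 0.17·8.2 + 0.44·4.6 + 0.39·9.55 = 7.1425.
E[X²] = 0.17·67.49 + 0.44·22.16 + 0.39·94.7233 = 58.1658.
Var(X) = E[X²] − (E[X])² = 58.1658 − 51.0153 = 7.15049.
SD(X) = √7.15049 = 2.67404.

2.674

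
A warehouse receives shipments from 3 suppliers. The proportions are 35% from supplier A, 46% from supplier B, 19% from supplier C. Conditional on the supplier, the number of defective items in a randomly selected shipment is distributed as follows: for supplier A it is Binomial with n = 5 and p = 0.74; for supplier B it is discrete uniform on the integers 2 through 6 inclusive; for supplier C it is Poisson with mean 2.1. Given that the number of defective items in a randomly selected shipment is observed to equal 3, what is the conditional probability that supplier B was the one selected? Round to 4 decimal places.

0.4111

Likelihoods P(X=3 | ·): A: 0.273931; B: 0.2; C: 0.189011.
Posterior ∝ prior × likelihood. Numerator for B: 0.46·0.2 = 0.092.
Normalizing constant: 0.35·0.273931 + 0.46·0.2 + 0.19·0.189011 = 0.223788.
P(B | observation) = 0.092 / 0.223788 = 0.411103.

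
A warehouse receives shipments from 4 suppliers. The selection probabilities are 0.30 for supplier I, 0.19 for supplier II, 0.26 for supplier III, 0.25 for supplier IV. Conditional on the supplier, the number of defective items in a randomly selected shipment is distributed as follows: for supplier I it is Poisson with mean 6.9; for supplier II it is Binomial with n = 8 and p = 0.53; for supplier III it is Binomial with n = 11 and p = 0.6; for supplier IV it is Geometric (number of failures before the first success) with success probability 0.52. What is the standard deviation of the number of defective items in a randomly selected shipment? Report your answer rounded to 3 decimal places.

3.092

Per component, I: μ=6.9, E[X²]=54.51; II: μ=4.24, E[X²]=19.9704; III: μ=6.6, E[X²]=46.2; IV: μ=0.923077, E[X²]=2.62722.
E[X] = 0.3·6.9 + 0.19·4.24 + 0.26·6.6 + 0.25·0.923077 = 4.82237.
E[X²] = 0.3·54.51 + 0.19·19.9704 + 0.26·46.2 + 0.25·2.62722 = 32.8162.
Var(X) = E[X²] − (E[X])² = 32.8162 − 23.2552 = 9.56094.
SD(X) = √9.56094 = 3.09208.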